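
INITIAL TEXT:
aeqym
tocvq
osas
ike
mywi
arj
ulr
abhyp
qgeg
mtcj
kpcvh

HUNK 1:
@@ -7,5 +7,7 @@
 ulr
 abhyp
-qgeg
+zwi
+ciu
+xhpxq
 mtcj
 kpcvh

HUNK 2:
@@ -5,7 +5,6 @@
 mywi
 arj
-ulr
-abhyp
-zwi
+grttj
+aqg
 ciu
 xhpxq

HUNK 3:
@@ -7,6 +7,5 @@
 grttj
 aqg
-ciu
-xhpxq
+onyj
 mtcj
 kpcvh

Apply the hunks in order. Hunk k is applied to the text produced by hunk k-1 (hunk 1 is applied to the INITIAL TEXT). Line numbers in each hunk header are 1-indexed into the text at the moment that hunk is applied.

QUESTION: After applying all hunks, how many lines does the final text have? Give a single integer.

Answer: 11

Derivation:
Hunk 1: at line 7 remove [qgeg] add [zwi,ciu,xhpxq] -> 13 lines: aeqym tocvq osas ike mywi arj ulr abhyp zwi ciu xhpxq mtcj kpcvh
Hunk 2: at line 5 remove [ulr,abhyp,zwi] add [grttj,aqg] -> 12 lines: aeqym tocvq osas ike mywi arj grttj aqg ciu xhpxq mtcj kpcvh
Hunk 3: at line 7 remove [ciu,xhpxq] add [onyj] -> 11 lines: aeqym tocvq osas ike mywi arj grttj aqg onyj mtcj kpcvh
Final line count: 11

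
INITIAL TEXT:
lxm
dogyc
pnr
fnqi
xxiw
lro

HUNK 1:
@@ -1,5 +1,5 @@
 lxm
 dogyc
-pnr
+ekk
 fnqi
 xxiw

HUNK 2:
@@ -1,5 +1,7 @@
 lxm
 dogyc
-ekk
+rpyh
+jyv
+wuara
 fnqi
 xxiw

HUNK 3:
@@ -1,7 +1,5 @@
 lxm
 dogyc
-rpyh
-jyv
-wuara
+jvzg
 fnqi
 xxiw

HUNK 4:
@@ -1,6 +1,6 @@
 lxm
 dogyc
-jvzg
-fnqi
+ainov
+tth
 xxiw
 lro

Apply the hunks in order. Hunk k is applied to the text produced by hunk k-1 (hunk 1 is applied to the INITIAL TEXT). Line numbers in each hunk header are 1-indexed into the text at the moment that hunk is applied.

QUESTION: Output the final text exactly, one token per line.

Hunk 1: at line 1 remove [pnr] add [ekk] -> 6 lines: lxm dogyc ekk fnqi xxiw lro
Hunk 2: at line 1 remove [ekk] add [rpyh,jyv,wuara] -> 8 lines: lxm dogyc rpyh jyv wuara fnqi xxiw lro
Hunk 3: at line 1 remove [rpyh,jyv,wuara] add [jvzg] -> 6 lines: lxm dogyc jvzg fnqi xxiw lro
Hunk 4: at line 1 remove [jvzg,fnqi] add [ainov,tth] -> 6 lines: lxm dogyc ainov tth xxiw lro

Answer: lxm
dogyc
ainov
tth
xxiw
lro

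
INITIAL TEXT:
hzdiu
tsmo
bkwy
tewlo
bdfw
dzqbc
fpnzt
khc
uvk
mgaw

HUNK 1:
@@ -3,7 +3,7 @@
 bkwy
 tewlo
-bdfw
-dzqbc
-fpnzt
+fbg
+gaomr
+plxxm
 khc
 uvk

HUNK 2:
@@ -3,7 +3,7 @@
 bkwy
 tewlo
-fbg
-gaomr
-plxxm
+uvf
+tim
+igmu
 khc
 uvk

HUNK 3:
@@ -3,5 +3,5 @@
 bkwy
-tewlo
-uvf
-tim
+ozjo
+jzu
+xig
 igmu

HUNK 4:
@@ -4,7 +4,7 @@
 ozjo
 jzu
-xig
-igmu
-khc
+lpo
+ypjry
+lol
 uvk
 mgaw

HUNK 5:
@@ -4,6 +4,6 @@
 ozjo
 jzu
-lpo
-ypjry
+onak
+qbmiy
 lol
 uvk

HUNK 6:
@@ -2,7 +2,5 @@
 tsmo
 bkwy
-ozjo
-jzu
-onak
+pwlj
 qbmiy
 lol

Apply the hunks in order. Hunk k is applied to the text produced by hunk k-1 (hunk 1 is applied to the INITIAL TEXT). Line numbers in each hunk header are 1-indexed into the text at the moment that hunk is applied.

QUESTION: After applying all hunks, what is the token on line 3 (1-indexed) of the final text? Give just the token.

Hunk 1: at line 3 remove [bdfw,dzqbc,fpnzt] add [fbg,gaomr,plxxm] -> 10 lines: hzdiu tsmo bkwy tewlo fbg gaomr plxxm khc uvk mgaw
Hunk 2: at line 3 remove [fbg,gaomr,plxxm] add [uvf,tim,igmu] -> 10 lines: hzdiu tsmo bkwy tewlo uvf tim igmu khc uvk mgaw
Hunk 3: at line 3 remove [tewlo,uvf,tim] add [ozjo,jzu,xig] -> 10 lines: hzdiu tsmo bkwy ozjo jzu xig igmu khc uvk mgaw
Hunk 4: at line 4 remove [xig,igmu,khc] add [lpo,ypjry,lol] -> 10 lines: hzdiu tsmo bkwy ozjo jzu lpo ypjry lol uvk mgaw
Hunk 5: at line 4 remove [lpo,ypjry] add [onak,qbmiy] -> 10 lines: hzdiu tsmo bkwy ozjo jzu onak qbmiy lol uvk mgaw
Hunk 6: at line 2 remove [ozjo,jzu,onak] add [pwlj] -> 8 lines: hzdiu tsmo bkwy pwlj qbmiy lol uvk mgaw
Final line 3: bkwy

Answer: bkwy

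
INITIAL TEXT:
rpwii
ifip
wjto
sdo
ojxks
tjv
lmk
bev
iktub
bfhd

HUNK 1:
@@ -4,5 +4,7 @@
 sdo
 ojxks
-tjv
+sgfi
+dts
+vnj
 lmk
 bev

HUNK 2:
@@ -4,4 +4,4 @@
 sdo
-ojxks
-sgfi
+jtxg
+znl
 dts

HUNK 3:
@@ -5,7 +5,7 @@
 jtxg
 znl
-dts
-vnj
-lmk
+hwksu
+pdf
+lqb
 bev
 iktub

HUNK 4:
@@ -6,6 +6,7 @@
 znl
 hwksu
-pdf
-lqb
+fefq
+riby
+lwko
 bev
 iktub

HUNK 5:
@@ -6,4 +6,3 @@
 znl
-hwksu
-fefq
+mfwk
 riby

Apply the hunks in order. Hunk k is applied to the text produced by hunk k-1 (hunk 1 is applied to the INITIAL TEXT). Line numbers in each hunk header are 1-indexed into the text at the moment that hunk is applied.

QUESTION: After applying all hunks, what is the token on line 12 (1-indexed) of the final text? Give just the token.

Hunk 1: at line 4 remove [tjv] add [sgfi,dts,vnj] -> 12 lines: rpwii ifip wjto sdo ojxks sgfi dts vnj lmk bev iktub bfhd
Hunk 2: at line 4 remove [ojxks,sgfi] add [jtxg,znl] -> 12 lines: rpwii ifip wjto sdo jtxg znl dts vnj lmk bev iktub bfhd
Hunk 3: at line 5 remove [dts,vnj,lmk] add [hwksu,pdf,lqb] -> 12 lines: rpwii ifip wjto sdo jtxg znl hwksu pdf lqb bev iktub bfhd
Hunk 4: at line 6 remove [pdf,lqb] add [fefq,riby,lwko] -> 13 lines: rpwii ifip wjto sdo jtxg znl hwksu fefq riby lwko bev iktub bfhd
Hunk 5: at line 6 remove [hwksu,fefq] add [mfwk] -> 12 lines: rpwii ifip wjto sdo jtxg znl mfwk riby lwko bev iktub bfhd
Final line 12: bfhd

Answer: bfhd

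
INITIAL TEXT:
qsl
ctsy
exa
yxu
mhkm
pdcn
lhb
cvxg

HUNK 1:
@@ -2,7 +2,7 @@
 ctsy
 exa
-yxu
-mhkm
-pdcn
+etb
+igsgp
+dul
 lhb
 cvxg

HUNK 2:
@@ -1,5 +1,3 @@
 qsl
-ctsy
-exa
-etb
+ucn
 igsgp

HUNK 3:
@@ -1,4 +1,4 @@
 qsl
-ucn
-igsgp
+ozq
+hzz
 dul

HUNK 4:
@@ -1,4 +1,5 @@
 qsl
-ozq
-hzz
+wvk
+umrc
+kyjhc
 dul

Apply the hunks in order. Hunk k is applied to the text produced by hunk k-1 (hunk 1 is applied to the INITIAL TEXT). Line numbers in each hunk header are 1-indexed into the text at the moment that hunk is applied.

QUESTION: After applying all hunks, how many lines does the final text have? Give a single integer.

Answer: 7

Derivation:
Hunk 1: at line 2 remove [yxu,mhkm,pdcn] add [etb,igsgp,dul] -> 8 lines: qsl ctsy exa etb igsgp dul lhb cvxg
Hunk 2: at line 1 remove [ctsy,exa,etb] add [ucn] -> 6 lines: qsl ucn igsgp dul lhb cvxg
Hunk 3: at line 1 remove [ucn,igsgp] add [ozq,hzz] -> 6 lines: qsl ozq hzz dul lhb cvxg
Hunk 4: at line 1 remove [ozq,hzz] add [wvk,umrc,kyjhc] -> 7 lines: qsl wvk umrc kyjhc dul lhb cvxg
Final line count: 7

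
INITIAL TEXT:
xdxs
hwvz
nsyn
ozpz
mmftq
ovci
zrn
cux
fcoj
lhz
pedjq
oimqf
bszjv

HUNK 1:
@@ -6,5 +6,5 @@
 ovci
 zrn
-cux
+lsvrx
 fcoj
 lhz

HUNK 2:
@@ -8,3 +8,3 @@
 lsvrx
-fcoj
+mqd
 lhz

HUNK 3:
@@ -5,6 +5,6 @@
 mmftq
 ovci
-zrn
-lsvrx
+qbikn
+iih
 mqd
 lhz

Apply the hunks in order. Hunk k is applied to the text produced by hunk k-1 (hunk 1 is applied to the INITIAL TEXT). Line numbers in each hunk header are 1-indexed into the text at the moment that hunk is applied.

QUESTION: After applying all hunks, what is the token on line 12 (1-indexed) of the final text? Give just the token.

Answer: oimqf

Derivation:
Hunk 1: at line 6 remove [cux] add [lsvrx] -> 13 lines: xdxs hwvz nsyn ozpz mmftq ovci zrn lsvrx fcoj lhz pedjq oimqf bszjv
Hunk 2: at line 8 remove [fcoj] add [mqd] -> 13 lines: xdxs hwvz nsyn ozpz mmftq ovci zrn lsvrx mqd lhz pedjq oimqf bszjv
Hunk 3: at line 5 remove [zrn,lsvrx] add [qbikn,iih] -> 13 lines: xdxs hwvz nsyn ozpz mmftq ovci qbikn iih mqd lhz pedjq oimqf bszjv
Final line 12: oimqf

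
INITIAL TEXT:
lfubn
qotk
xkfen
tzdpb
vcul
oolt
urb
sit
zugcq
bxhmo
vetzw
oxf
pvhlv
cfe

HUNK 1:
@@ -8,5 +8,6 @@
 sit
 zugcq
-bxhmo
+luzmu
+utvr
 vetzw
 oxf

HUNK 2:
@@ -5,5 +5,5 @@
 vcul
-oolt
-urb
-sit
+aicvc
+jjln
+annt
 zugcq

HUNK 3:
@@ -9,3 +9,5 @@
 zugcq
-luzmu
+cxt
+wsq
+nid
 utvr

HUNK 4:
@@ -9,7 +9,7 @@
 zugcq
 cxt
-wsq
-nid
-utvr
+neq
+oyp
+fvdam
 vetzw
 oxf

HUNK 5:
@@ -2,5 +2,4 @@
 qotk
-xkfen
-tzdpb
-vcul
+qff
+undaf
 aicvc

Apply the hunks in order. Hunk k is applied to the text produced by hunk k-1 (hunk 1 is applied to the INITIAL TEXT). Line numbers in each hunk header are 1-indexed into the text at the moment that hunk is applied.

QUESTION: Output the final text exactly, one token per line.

Hunk 1: at line 8 remove [bxhmo] add [luzmu,utvr] -> 15 lines: lfubn qotk xkfen tzdpb vcul oolt urb sit zugcq luzmu utvr vetzw oxf pvhlv cfe
Hunk 2: at line 5 remove [oolt,urb,sit] add [aicvc,jjln,annt] -> 15 lines: lfubn qotk xkfen tzdpb vcul aicvc jjln annt zugcq luzmu utvr vetzw oxf pvhlv cfe
Hunk 3: at line 9 remove [luzmu] add [cxt,wsq,nid] -> 17 lines: lfubn qotk xkfen tzdpb vcul aicvc jjln annt zugcq cxt wsq nid utvr vetzw oxf pvhlv cfe
Hunk 4: at line 9 remove [wsq,nid,utvr] add [neq,oyp,fvdam] -> 17 lines: lfubn qotk xkfen tzdpb vcul aicvc jjln annt zugcq cxt neq oyp fvdam vetzw oxf pvhlv cfe
Hunk 5: at line 2 remove [xkfen,tzdpb,vcul] add [qff,undaf] -> 16 lines: lfubn qotk qff undaf aicvc jjln annt zugcq cxt neq oyp fvdam vetzw oxf pvhlv cfe

Answer: lfubn
qotk
qff
undaf
aicvc
jjln
annt
zugcq
cxt
neq
oyp
fvdam
vetzw
oxf
pvhlv
cfe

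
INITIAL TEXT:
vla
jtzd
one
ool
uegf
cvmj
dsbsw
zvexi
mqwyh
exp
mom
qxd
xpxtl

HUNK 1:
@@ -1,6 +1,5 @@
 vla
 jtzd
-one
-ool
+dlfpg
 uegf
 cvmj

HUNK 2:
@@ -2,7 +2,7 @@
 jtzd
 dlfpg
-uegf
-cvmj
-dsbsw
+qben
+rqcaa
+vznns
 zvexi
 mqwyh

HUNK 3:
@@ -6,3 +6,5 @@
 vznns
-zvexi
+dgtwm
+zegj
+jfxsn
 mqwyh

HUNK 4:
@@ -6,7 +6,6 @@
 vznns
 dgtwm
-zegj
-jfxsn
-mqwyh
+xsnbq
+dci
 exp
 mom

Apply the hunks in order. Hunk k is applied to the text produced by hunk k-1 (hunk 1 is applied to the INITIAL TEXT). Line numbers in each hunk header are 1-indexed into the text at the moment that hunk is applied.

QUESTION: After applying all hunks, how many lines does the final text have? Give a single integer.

Hunk 1: at line 1 remove [one,ool] add [dlfpg] -> 12 lines: vla jtzd dlfpg uegf cvmj dsbsw zvexi mqwyh exp mom qxd xpxtl
Hunk 2: at line 2 remove [uegf,cvmj,dsbsw] add [qben,rqcaa,vznns] -> 12 lines: vla jtzd dlfpg qben rqcaa vznns zvexi mqwyh exp mom qxd xpxtl
Hunk 3: at line 6 remove [zvexi] add [dgtwm,zegj,jfxsn] -> 14 lines: vla jtzd dlfpg qben rqcaa vznns dgtwm zegj jfxsn mqwyh exp mom qxd xpxtl
Hunk 4: at line 6 remove [zegj,jfxsn,mqwyh] add [xsnbq,dci] -> 13 lines: vla jtzd dlfpg qben rqcaa vznns dgtwm xsnbq dci exp mom qxd xpxtl
Final line count: 13

Answer: 13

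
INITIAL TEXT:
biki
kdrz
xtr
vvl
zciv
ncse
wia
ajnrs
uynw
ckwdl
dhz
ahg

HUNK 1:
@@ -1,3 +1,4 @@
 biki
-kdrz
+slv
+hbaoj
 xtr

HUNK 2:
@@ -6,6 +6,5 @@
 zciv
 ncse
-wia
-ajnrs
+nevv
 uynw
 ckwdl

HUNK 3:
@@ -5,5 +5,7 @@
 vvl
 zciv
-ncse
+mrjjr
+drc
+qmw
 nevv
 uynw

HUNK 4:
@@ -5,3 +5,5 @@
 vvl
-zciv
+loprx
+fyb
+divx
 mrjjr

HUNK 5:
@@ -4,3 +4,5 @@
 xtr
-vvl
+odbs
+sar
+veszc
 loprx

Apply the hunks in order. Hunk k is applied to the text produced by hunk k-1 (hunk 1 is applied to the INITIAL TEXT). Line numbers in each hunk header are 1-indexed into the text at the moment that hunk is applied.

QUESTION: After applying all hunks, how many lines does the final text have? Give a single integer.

Answer: 18

Derivation:
Hunk 1: at line 1 remove [kdrz] add [slv,hbaoj] -> 13 lines: biki slv hbaoj xtr vvl zciv ncse wia ajnrs uynw ckwdl dhz ahg
Hunk 2: at line 6 remove [wia,ajnrs] add [nevv] -> 12 lines: biki slv hbaoj xtr vvl zciv ncse nevv uynw ckwdl dhz ahg
Hunk 3: at line 5 remove [ncse] add [mrjjr,drc,qmw] -> 14 lines: biki slv hbaoj xtr vvl zciv mrjjr drc qmw nevv uynw ckwdl dhz ahg
Hunk 4: at line 5 remove [zciv] add [loprx,fyb,divx] -> 16 lines: biki slv hbaoj xtr vvl loprx fyb divx mrjjr drc qmw nevv uynw ckwdl dhz ahg
Hunk 5: at line 4 remove [vvl] add [odbs,sar,veszc] -> 18 lines: biki slv hbaoj xtr odbs sar veszc loprx fyb divx mrjjr drc qmw nevv uynw ckwdl dhz ahg
Final line count: 18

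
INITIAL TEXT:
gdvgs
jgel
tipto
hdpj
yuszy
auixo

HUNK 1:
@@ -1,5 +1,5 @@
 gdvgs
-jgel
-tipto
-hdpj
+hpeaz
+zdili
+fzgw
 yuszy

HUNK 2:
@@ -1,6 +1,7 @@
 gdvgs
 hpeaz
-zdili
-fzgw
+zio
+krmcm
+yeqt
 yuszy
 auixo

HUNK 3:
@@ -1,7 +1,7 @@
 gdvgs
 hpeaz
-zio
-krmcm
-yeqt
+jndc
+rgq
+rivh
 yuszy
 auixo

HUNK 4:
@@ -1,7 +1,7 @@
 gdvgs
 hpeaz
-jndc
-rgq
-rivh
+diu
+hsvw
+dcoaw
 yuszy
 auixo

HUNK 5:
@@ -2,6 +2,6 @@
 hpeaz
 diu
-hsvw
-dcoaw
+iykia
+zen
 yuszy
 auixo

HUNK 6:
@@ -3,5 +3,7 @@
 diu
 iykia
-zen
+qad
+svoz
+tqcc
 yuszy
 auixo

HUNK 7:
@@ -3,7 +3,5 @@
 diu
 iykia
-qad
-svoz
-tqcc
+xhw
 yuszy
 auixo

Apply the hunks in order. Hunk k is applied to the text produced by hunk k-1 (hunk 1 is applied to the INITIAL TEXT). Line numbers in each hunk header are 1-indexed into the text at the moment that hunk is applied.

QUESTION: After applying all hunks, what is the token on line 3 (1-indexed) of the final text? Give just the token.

Hunk 1: at line 1 remove [jgel,tipto,hdpj] add [hpeaz,zdili,fzgw] -> 6 lines: gdvgs hpeaz zdili fzgw yuszy auixo
Hunk 2: at line 1 remove [zdili,fzgw] add [zio,krmcm,yeqt] -> 7 lines: gdvgs hpeaz zio krmcm yeqt yuszy auixo
Hunk 3: at line 1 remove [zio,krmcm,yeqt] add [jndc,rgq,rivh] -> 7 lines: gdvgs hpeaz jndc rgq rivh yuszy auixo
Hunk 4: at line 1 remove [jndc,rgq,rivh] add [diu,hsvw,dcoaw] -> 7 lines: gdvgs hpeaz diu hsvw dcoaw yuszy auixo
Hunk 5: at line 2 remove [hsvw,dcoaw] add [iykia,zen] -> 7 lines: gdvgs hpeaz diu iykia zen yuszy auixo
Hunk 6: at line 3 remove [zen] add [qad,svoz,tqcc] -> 9 lines: gdvgs hpeaz diu iykia qad svoz tqcc yuszy auixo
Hunk 7: at line 3 remove [qad,svoz,tqcc] add [xhw] -> 7 lines: gdvgs hpeaz diu iykia xhw yuszy auixo
Final line 3: diu

Answer: diu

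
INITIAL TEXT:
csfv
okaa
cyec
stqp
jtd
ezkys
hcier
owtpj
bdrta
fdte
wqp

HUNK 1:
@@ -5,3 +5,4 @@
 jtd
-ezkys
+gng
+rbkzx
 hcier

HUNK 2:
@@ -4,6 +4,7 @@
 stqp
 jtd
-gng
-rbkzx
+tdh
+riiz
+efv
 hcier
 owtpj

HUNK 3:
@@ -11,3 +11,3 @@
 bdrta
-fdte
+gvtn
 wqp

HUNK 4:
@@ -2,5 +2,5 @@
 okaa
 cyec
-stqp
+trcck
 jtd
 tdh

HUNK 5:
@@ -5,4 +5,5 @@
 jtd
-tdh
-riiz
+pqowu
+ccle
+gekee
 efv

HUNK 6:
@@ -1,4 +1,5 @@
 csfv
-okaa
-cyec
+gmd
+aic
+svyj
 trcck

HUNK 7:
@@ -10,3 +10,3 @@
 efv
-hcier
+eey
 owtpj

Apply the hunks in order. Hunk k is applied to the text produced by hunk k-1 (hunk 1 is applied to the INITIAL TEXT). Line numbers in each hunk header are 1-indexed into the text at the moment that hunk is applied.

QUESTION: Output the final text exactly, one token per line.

Answer: csfv
gmd
aic
svyj
trcck
jtd
pqowu
ccle
gekee
efv
eey
owtpj
bdrta
gvtn
wqp

Derivation:
Hunk 1: at line 5 remove [ezkys] add [gng,rbkzx] -> 12 lines: csfv okaa cyec stqp jtd gng rbkzx hcier owtpj bdrta fdte wqp
Hunk 2: at line 4 remove [gng,rbkzx] add [tdh,riiz,efv] -> 13 lines: csfv okaa cyec stqp jtd tdh riiz efv hcier owtpj bdrta fdte wqp
Hunk 3: at line 11 remove [fdte] add [gvtn] -> 13 lines: csfv okaa cyec stqp jtd tdh riiz efv hcier owtpj bdrta gvtn wqp
Hunk 4: at line 2 remove [stqp] add [trcck] -> 13 lines: csfv okaa cyec trcck jtd tdh riiz efv hcier owtpj bdrta gvtn wqp
Hunk 5: at line 5 remove [tdh,riiz] add [pqowu,ccle,gekee] -> 14 lines: csfv okaa cyec trcck jtd pqowu ccle gekee efv hcier owtpj bdrta gvtn wqp
Hunk 6: at line 1 remove [okaa,cyec] add [gmd,aic,svyj] -> 15 lines: csfv gmd aic svyj trcck jtd pqowu ccle gekee efv hcier owtpj bdrta gvtn wqp
Hunk 7: at line 10 remove [hcier] add [eey] -> 15 lines: csfv gmd aic svyj trcck jtd pqowu ccle gekee efv eey owtpj bdrta gvtn wqp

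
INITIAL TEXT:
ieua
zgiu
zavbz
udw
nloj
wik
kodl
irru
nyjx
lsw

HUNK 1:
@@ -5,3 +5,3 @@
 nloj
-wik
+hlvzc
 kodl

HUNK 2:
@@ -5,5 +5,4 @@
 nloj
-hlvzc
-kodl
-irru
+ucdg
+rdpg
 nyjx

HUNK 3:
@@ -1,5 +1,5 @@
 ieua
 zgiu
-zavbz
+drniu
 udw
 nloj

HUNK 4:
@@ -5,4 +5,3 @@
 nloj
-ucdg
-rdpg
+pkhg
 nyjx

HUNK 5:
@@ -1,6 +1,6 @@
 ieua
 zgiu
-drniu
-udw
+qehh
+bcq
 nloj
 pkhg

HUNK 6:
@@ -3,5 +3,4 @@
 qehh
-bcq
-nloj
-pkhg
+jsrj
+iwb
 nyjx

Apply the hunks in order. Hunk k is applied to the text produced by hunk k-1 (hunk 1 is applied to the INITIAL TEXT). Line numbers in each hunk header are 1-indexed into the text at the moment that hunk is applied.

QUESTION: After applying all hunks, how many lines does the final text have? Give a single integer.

Answer: 7

Derivation:
Hunk 1: at line 5 remove [wik] add [hlvzc] -> 10 lines: ieua zgiu zavbz udw nloj hlvzc kodl irru nyjx lsw
Hunk 2: at line 5 remove [hlvzc,kodl,irru] add [ucdg,rdpg] -> 9 lines: ieua zgiu zavbz udw nloj ucdg rdpg nyjx lsw
Hunk 3: at line 1 remove [zavbz] add [drniu] -> 9 lines: ieua zgiu drniu udw nloj ucdg rdpg nyjx lsw
Hunk 4: at line 5 remove [ucdg,rdpg] add [pkhg] -> 8 lines: ieua zgiu drniu udw nloj pkhg nyjx lsw
Hunk 5: at line 1 remove [drniu,udw] add [qehh,bcq] -> 8 lines: ieua zgiu qehh bcq nloj pkhg nyjx lsw
Hunk 6: at line 3 remove [bcq,nloj,pkhg] add [jsrj,iwb] -> 7 lines: ieua zgiu qehh jsrj iwb nyjx lsw
Final line count: 7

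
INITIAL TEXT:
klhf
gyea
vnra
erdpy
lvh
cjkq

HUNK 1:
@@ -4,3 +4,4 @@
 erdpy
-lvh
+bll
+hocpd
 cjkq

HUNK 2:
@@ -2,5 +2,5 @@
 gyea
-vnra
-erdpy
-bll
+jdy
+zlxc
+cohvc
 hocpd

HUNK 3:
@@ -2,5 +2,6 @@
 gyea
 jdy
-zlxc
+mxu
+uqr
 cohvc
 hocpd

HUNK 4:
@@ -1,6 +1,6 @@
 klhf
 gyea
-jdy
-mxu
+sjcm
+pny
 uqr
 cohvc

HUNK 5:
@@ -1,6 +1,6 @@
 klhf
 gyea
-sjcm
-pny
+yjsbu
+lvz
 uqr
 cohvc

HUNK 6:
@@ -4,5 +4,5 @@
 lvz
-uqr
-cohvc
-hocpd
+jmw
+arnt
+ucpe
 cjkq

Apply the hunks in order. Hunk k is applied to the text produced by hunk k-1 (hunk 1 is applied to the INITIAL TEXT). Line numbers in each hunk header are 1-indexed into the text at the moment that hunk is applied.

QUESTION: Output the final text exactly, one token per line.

Hunk 1: at line 4 remove [lvh] add [bll,hocpd] -> 7 lines: klhf gyea vnra erdpy bll hocpd cjkq
Hunk 2: at line 2 remove [vnra,erdpy,bll] add [jdy,zlxc,cohvc] -> 7 lines: klhf gyea jdy zlxc cohvc hocpd cjkq
Hunk 3: at line 2 remove [zlxc] add [mxu,uqr] -> 8 lines: klhf gyea jdy mxu uqr cohvc hocpd cjkq
Hunk 4: at line 1 remove [jdy,mxu] add [sjcm,pny] -> 8 lines: klhf gyea sjcm pny uqr cohvc hocpd cjkq
Hunk 5: at line 1 remove [sjcm,pny] add [yjsbu,lvz] -> 8 lines: klhf gyea yjsbu lvz uqr cohvc hocpd cjkq
Hunk 6: at line 4 remove [uqr,cohvc,hocpd] add [jmw,arnt,ucpe] -> 8 lines: klhf gyea yjsbu lvz jmw arnt ucpe cjkq

Answer: klhf
gyea
yjsbu
lvz
jmw
arnt
ucpe
cjkq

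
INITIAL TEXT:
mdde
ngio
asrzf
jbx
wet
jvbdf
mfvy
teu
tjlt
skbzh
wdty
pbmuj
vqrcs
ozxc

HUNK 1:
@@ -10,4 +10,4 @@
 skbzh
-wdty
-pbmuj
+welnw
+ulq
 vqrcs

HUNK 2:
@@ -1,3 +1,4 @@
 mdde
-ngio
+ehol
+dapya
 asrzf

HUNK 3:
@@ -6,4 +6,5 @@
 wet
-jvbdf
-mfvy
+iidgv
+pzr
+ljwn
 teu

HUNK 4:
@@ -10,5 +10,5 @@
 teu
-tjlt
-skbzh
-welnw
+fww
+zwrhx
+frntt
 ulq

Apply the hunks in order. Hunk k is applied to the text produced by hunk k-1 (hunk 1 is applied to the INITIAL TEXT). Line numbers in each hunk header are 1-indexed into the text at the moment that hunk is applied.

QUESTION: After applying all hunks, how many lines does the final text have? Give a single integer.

Hunk 1: at line 10 remove [wdty,pbmuj] add [welnw,ulq] -> 14 lines: mdde ngio asrzf jbx wet jvbdf mfvy teu tjlt skbzh welnw ulq vqrcs ozxc
Hunk 2: at line 1 remove [ngio] add [ehol,dapya] -> 15 lines: mdde ehol dapya asrzf jbx wet jvbdf mfvy teu tjlt skbzh welnw ulq vqrcs ozxc
Hunk 3: at line 6 remove [jvbdf,mfvy] add [iidgv,pzr,ljwn] -> 16 lines: mdde ehol dapya asrzf jbx wet iidgv pzr ljwn teu tjlt skbzh welnw ulq vqrcs ozxc
Hunk 4: at line 10 remove [tjlt,skbzh,welnw] add [fww,zwrhx,frntt] -> 16 lines: mdde ehol dapya asrzf jbx wet iidgv pzr ljwn teu fww zwrhx frntt ulq vqrcs ozxc
Final line count: 16

Answer: 16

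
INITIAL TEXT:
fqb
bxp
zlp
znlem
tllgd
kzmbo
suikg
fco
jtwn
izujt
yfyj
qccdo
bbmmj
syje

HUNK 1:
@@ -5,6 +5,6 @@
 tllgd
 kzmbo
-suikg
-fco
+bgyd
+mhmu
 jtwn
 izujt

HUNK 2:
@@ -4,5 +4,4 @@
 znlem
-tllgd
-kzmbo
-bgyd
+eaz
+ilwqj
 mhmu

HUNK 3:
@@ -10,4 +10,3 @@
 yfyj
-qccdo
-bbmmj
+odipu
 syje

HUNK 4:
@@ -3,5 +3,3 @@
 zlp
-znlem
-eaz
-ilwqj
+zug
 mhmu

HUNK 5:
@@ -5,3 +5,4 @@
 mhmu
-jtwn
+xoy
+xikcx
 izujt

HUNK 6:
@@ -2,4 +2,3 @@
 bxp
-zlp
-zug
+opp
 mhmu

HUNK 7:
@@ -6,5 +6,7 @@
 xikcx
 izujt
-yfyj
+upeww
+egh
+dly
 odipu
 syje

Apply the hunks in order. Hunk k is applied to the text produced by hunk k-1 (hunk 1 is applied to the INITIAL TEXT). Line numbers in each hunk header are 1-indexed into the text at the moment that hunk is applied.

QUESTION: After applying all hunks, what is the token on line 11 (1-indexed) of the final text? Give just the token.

Hunk 1: at line 5 remove [suikg,fco] add [bgyd,mhmu] -> 14 lines: fqb bxp zlp znlem tllgd kzmbo bgyd mhmu jtwn izujt yfyj qccdo bbmmj syje
Hunk 2: at line 4 remove [tllgd,kzmbo,bgyd] add [eaz,ilwqj] -> 13 lines: fqb bxp zlp znlem eaz ilwqj mhmu jtwn izujt yfyj qccdo bbmmj syje
Hunk 3: at line 10 remove [qccdo,bbmmj] add [odipu] -> 12 lines: fqb bxp zlp znlem eaz ilwqj mhmu jtwn izujt yfyj odipu syje
Hunk 4: at line 3 remove [znlem,eaz,ilwqj] add [zug] -> 10 lines: fqb bxp zlp zug mhmu jtwn izujt yfyj odipu syje
Hunk 5: at line 5 remove [jtwn] add [xoy,xikcx] -> 11 lines: fqb bxp zlp zug mhmu xoy xikcx izujt yfyj odipu syje
Hunk 6: at line 2 remove [zlp,zug] add [opp] -> 10 lines: fqb bxp opp mhmu xoy xikcx izujt yfyj odipu syje
Hunk 7: at line 6 remove [yfyj] add [upeww,egh,dly] -> 12 lines: fqb bxp opp mhmu xoy xikcx izujt upeww egh dly odipu syje
Final line 11: odipu

Answer: odipu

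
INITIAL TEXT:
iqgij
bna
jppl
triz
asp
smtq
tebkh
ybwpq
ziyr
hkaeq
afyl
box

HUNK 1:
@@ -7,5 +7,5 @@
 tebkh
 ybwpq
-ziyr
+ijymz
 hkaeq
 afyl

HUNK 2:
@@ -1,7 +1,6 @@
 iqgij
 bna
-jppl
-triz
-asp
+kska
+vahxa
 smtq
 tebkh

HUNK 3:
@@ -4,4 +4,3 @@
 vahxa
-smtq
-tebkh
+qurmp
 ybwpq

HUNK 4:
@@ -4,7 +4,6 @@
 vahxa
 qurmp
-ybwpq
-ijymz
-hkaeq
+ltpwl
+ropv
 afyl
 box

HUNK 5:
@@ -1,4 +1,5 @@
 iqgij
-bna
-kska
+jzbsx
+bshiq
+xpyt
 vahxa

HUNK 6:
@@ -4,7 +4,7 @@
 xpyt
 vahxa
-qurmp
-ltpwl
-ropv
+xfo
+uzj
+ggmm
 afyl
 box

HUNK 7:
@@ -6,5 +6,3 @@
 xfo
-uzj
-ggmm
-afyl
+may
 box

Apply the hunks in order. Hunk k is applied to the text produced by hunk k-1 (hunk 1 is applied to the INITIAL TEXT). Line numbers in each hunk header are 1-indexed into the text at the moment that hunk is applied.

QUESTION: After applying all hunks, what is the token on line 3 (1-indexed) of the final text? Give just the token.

Answer: bshiq

Derivation:
Hunk 1: at line 7 remove [ziyr] add [ijymz] -> 12 lines: iqgij bna jppl triz asp smtq tebkh ybwpq ijymz hkaeq afyl box
Hunk 2: at line 1 remove [jppl,triz,asp] add [kska,vahxa] -> 11 lines: iqgij bna kska vahxa smtq tebkh ybwpq ijymz hkaeq afyl box
Hunk 3: at line 4 remove [smtq,tebkh] add [qurmp] -> 10 lines: iqgij bna kska vahxa qurmp ybwpq ijymz hkaeq afyl box
Hunk 4: at line 4 remove [ybwpq,ijymz,hkaeq] add [ltpwl,ropv] -> 9 lines: iqgij bna kska vahxa qurmp ltpwl ropv afyl box
Hunk 5: at line 1 remove [bna,kska] add [jzbsx,bshiq,xpyt] -> 10 lines: iqgij jzbsx bshiq xpyt vahxa qurmp ltpwl ropv afyl box
Hunk 6: at line 4 remove [qurmp,ltpwl,ropv] add [xfo,uzj,ggmm] -> 10 lines: iqgij jzbsx bshiq xpyt vahxa xfo uzj ggmm afyl box
Hunk 7: at line 6 remove [uzj,ggmm,afyl] add [may] -> 8 lines: iqgij jzbsx bshiq xpyt vahxa xfo may box
Final line 3: bshiq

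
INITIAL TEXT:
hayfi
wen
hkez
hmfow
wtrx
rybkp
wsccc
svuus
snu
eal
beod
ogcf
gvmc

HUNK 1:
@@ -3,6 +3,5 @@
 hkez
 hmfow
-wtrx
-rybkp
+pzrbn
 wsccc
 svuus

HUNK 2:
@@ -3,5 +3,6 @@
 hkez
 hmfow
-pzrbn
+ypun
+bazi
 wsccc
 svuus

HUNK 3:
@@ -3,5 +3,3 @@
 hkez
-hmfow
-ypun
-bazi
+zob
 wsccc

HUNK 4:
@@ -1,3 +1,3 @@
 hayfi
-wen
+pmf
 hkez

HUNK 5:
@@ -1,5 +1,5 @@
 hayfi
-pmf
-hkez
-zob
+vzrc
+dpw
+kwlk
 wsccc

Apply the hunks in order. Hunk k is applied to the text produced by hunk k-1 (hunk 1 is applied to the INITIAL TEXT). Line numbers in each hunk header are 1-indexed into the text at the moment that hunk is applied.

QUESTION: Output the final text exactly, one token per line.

Hunk 1: at line 3 remove [wtrx,rybkp] add [pzrbn] -> 12 lines: hayfi wen hkez hmfow pzrbn wsccc svuus snu eal beod ogcf gvmc
Hunk 2: at line 3 remove [pzrbn] add [ypun,bazi] -> 13 lines: hayfi wen hkez hmfow ypun bazi wsccc svuus snu eal beod ogcf gvmc
Hunk 3: at line 3 remove [hmfow,ypun,bazi] add [zob] -> 11 lines: hayfi wen hkez zob wsccc svuus snu eal beod ogcf gvmc
Hunk 4: at line 1 remove [wen] add [pmf] -> 11 lines: hayfi pmf hkez zob wsccc svuus snu eal beod ogcf gvmc
Hunk 5: at line 1 remove [pmf,hkez,zob] add [vzrc,dpw,kwlk] -> 11 lines: hayfi vzrc dpw kwlk wsccc svuus snu eal beod ogcf gvmc

Answer: hayfi
vzrc
dpw
kwlk
wsccc
svuus
snu
eal
beod
ogcf
gvmc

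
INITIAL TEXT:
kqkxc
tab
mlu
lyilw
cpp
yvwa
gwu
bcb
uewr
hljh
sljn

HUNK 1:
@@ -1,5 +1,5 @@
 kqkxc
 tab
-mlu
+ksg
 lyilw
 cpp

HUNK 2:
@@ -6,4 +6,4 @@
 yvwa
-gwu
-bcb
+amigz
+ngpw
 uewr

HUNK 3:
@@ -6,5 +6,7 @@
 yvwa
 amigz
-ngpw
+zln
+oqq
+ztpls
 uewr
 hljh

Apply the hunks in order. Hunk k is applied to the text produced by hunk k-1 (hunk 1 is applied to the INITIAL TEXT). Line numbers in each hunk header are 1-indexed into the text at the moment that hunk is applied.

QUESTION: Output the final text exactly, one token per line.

Hunk 1: at line 1 remove [mlu] add [ksg] -> 11 lines: kqkxc tab ksg lyilw cpp yvwa gwu bcb uewr hljh sljn
Hunk 2: at line 6 remove [gwu,bcb] add [amigz,ngpw] -> 11 lines: kqkxc tab ksg lyilw cpp yvwa amigz ngpw uewr hljh sljn
Hunk 3: at line 6 remove [ngpw] add [zln,oqq,ztpls] -> 13 lines: kqkxc tab ksg lyilw cpp yvwa amigz zln oqq ztpls uewr hljh sljn

Answer: kqkxc
tab
ksg
lyilw
cpp
yvwa
amigz
zln
oqq
ztpls
uewr
hljh
sljn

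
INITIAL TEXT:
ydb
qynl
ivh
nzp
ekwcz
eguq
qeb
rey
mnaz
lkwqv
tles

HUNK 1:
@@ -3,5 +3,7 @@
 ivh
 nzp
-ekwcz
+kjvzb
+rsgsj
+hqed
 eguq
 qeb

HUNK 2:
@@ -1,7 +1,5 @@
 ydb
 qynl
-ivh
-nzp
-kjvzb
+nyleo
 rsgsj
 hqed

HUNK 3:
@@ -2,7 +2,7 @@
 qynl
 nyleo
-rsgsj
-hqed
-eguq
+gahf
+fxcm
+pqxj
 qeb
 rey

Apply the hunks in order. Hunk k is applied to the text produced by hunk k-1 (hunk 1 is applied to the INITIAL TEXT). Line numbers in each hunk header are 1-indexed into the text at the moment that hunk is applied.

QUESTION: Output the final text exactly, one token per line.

Hunk 1: at line 3 remove [ekwcz] add [kjvzb,rsgsj,hqed] -> 13 lines: ydb qynl ivh nzp kjvzb rsgsj hqed eguq qeb rey mnaz lkwqv tles
Hunk 2: at line 1 remove [ivh,nzp,kjvzb] add [nyleo] -> 11 lines: ydb qynl nyleo rsgsj hqed eguq qeb rey mnaz lkwqv tles
Hunk 3: at line 2 remove [rsgsj,hqed,eguq] add [gahf,fxcm,pqxj] -> 11 lines: ydb qynl nyleo gahf fxcm pqxj qeb rey mnaz lkwqv tles

Answer: ydb
qynl
nyleo
gahf
fxcm
pqxj
qeb
rey
mnaz
lkwqv
tles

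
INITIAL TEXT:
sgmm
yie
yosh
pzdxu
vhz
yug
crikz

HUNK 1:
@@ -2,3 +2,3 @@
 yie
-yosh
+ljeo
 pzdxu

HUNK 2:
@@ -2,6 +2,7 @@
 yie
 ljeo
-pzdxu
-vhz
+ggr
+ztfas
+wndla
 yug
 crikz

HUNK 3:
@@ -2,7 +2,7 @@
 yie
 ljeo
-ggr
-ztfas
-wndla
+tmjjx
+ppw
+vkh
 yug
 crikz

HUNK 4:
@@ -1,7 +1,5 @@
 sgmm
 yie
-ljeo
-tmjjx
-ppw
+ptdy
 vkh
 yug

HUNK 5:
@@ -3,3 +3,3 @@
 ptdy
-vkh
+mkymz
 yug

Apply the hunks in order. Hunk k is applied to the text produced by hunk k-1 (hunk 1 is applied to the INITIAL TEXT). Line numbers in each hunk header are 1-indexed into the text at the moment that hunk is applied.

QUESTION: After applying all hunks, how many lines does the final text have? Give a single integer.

Answer: 6

Derivation:
Hunk 1: at line 2 remove [yosh] add [ljeo] -> 7 lines: sgmm yie ljeo pzdxu vhz yug crikz
Hunk 2: at line 2 remove [pzdxu,vhz] add [ggr,ztfas,wndla] -> 8 lines: sgmm yie ljeo ggr ztfas wndla yug crikz
Hunk 3: at line 2 remove [ggr,ztfas,wndla] add [tmjjx,ppw,vkh] -> 8 lines: sgmm yie ljeo tmjjx ppw vkh yug crikz
Hunk 4: at line 1 remove [ljeo,tmjjx,ppw] add [ptdy] -> 6 lines: sgmm yie ptdy vkh yug crikz
Hunk 5: at line 3 remove [vkh] add [mkymz] -> 6 lines: sgmm yie ptdy mkymz yug crikz
Final line count: 6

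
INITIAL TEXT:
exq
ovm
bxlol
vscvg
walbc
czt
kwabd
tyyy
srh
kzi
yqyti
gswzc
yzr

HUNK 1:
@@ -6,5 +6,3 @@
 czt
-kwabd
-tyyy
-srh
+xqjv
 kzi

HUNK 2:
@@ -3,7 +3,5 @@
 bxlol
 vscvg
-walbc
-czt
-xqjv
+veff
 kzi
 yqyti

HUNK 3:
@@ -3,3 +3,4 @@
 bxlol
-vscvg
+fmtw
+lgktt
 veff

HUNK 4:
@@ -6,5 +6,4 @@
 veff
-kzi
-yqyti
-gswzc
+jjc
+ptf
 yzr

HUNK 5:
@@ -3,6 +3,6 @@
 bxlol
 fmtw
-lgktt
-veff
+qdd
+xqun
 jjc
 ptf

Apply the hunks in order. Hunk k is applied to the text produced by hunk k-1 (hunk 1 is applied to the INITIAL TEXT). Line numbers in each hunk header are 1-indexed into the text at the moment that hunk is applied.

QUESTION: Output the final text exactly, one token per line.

Hunk 1: at line 6 remove [kwabd,tyyy,srh] add [xqjv] -> 11 lines: exq ovm bxlol vscvg walbc czt xqjv kzi yqyti gswzc yzr
Hunk 2: at line 3 remove [walbc,czt,xqjv] add [veff] -> 9 lines: exq ovm bxlol vscvg veff kzi yqyti gswzc yzr
Hunk 3: at line 3 remove [vscvg] add [fmtw,lgktt] -> 10 lines: exq ovm bxlol fmtw lgktt veff kzi yqyti gswzc yzr
Hunk 4: at line 6 remove [kzi,yqyti,gswzc] add [jjc,ptf] -> 9 lines: exq ovm bxlol fmtw lgktt veff jjc ptf yzr
Hunk 5: at line 3 remove [lgktt,veff] add [qdd,xqun] -> 9 lines: exq ovm bxlol fmtw qdd xqun jjc ptf yzr

Answer: exq
ovm
bxlol
fmtw
qdd
xqun
jjc
ptf
yzr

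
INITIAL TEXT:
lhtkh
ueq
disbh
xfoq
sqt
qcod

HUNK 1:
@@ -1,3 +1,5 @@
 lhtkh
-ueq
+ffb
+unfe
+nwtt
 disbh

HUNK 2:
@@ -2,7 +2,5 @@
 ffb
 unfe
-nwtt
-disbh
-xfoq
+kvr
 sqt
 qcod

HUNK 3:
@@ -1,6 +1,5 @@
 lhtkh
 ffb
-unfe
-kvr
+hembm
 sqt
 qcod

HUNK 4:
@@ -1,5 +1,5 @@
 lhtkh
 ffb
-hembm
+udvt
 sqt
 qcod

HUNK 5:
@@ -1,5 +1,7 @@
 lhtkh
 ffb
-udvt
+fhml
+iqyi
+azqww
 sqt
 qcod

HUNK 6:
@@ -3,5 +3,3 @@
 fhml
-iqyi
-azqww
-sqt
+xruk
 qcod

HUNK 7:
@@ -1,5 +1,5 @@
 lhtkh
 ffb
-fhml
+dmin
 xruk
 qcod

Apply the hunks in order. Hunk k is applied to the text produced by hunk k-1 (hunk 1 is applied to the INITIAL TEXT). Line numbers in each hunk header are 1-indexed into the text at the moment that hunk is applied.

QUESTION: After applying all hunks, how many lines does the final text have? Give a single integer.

Hunk 1: at line 1 remove [ueq] add [ffb,unfe,nwtt] -> 8 lines: lhtkh ffb unfe nwtt disbh xfoq sqt qcod
Hunk 2: at line 2 remove [nwtt,disbh,xfoq] add [kvr] -> 6 lines: lhtkh ffb unfe kvr sqt qcod
Hunk 3: at line 1 remove [unfe,kvr] add [hembm] -> 5 lines: lhtkh ffb hembm sqt qcod
Hunk 4: at line 1 remove [hembm] add [udvt] -> 5 lines: lhtkh ffb udvt sqt qcod
Hunk 5: at line 1 remove [udvt] add [fhml,iqyi,azqww] -> 7 lines: lhtkh ffb fhml iqyi azqww sqt qcod
Hunk 6: at line 3 remove [iqyi,azqww,sqt] add [xruk] -> 5 lines: lhtkh ffb fhml xruk qcod
Hunk 7: at line 1 remove [fhml] add [dmin] -> 5 lines: lhtkh ffb dmin xruk qcod
Final line count: 5

Answer: 5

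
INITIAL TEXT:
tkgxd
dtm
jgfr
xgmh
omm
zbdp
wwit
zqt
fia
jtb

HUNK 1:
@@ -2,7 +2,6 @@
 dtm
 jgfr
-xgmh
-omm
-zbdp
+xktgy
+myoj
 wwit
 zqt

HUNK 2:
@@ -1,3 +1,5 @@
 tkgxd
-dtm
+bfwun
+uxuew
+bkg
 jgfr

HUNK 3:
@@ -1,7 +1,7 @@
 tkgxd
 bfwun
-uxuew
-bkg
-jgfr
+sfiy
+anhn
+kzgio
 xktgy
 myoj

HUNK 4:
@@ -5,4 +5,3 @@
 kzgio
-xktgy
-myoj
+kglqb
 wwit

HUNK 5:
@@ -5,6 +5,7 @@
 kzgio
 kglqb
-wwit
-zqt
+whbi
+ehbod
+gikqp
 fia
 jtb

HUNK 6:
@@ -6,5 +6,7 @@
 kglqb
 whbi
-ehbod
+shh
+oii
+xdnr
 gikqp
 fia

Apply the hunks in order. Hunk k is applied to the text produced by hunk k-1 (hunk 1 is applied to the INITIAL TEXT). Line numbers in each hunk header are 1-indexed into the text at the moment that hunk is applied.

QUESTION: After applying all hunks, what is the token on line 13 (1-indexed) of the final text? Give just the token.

Hunk 1: at line 2 remove [xgmh,omm,zbdp] add [xktgy,myoj] -> 9 lines: tkgxd dtm jgfr xktgy myoj wwit zqt fia jtb
Hunk 2: at line 1 remove [dtm] add [bfwun,uxuew,bkg] -> 11 lines: tkgxd bfwun uxuew bkg jgfr xktgy myoj wwit zqt fia jtb
Hunk 3: at line 1 remove [uxuew,bkg,jgfr] add [sfiy,anhn,kzgio] -> 11 lines: tkgxd bfwun sfiy anhn kzgio xktgy myoj wwit zqt fia jtb
Hunk 4: at line 5 remove [xktgy,myoj] add [kglqb] -> 10 lines: tkgxd bfwun sfiy anhn kzgio kglqb wwit zqt fia jtb
Hunk 5: at line 5 remove [wwit,zqt] add [whbi,ehbod,gikqp] -> 11 lines: tkgxd bfwun sfiy anhn kzgio kglqb whbi ehbod gikqp fia jtb
Hunk 6: at line 6 remove [ehbod] add [shh,oii,xdnr] -> 13 lines: tkgxd bfwun sfiy anhn kzgio kglqb whbi shh oii xdnr gikqp fia jtb
Final line 13: jtb

Answer: jtb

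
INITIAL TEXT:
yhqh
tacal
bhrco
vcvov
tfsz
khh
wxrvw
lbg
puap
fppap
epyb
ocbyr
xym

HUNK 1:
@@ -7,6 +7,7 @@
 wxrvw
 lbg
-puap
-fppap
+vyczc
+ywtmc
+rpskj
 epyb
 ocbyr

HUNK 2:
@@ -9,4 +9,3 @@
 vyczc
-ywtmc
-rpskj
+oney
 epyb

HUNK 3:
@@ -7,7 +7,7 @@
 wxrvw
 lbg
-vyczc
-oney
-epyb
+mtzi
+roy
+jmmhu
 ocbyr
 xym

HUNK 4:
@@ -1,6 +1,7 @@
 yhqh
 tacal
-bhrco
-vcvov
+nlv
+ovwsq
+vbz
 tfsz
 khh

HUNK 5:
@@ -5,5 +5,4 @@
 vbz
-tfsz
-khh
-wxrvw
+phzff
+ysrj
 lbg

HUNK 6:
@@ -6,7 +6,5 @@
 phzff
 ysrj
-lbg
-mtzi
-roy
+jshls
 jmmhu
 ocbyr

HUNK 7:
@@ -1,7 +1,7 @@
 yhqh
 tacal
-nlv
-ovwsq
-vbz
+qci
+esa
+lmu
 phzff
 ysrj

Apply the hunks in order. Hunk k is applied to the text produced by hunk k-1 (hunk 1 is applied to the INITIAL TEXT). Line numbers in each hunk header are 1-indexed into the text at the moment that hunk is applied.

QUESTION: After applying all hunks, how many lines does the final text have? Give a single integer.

Hunk 1: at line 7 remove [puap,fppap] add [vyczc,ywtmc,rpskj] -> 14 lines: yhqh tacal bhrco vcvov tfsz khh wxrvw lbg vyczc ywtmc rpskj epyb ocbyr xym
Hunk 2: at line 9 remove [ywtmc,rpskj] add [oney] -> 13 lines: yhqh tacal bhrco vcvov tfsz khh wxrvw lbg vyczc oney epyb ocbyr xym
Hunk 3: at line 7 remove [vyczc,oney,epyb] add [mtzi,roy,jmmhu] -> 13 lines: yhqh tacal bhrco vcvov tfsz khh wxrvw lbg mtzi roy jmmhu ocbyr xym
Hunk 4: at line 1 remove [bhrco,vcvov] add [nlv,ovwsq,vbz] -> 14 lines: yhqh tacal nlv ovwsq vbz tfsz khh wxrvw lbg mtzi roy jmmhu ocbyr xym
Hunk 5: at line 5 remove [tfsz,khh,wxrvw] add [phzff,ysrj] -> 13 lines: yhqh tacal nlv ovwsq vbz phzff ysrj lbg mtzi roy jmmhu ocbyr xym
Hunk 6: at line 6 remove [lbg,mtzi,roy] add [jshls] -> 11 lines: yhqh tacal nlv ovwsq vbz phzff ysrj jshls jmmhu ocbyr xym
Hunk 7: at line 1 remove [nlv,ovwsq,vbz] add [qci,esa,lmu] -> 11 lines: yhqh tacal qci esa lmu phzff ysrj jshls jmmhu ocbyr xym
Final line count: 11

Answer: 11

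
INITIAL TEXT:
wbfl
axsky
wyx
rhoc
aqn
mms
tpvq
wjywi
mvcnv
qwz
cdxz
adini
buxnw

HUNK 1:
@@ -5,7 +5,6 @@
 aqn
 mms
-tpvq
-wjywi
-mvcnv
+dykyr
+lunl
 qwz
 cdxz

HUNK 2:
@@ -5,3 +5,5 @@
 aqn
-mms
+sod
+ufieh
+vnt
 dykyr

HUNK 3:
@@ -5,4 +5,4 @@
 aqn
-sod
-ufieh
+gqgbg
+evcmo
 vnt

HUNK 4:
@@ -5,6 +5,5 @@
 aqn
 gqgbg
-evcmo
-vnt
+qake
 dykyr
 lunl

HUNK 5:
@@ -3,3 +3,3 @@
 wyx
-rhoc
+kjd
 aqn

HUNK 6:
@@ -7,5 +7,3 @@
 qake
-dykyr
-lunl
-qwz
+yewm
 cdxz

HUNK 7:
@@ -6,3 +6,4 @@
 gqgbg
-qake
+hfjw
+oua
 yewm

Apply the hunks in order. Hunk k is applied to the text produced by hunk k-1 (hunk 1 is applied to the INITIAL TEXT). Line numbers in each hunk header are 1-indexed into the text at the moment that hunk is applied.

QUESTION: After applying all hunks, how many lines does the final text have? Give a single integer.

Hunk 1: at line 5 remove [tpvq,wjywi,mvcnv] add [dykyr,lunl] -> 12 lines: wbfl axsky wyx rhoc aqn mms dykyr lunl qwz cdxz adini buxnw
Hunk 2: at line 5 remove [mms] add [sod,ufieh,vnt] -> 14 lines: wbfl axsky wyx rhoc aqn sod ufieh vnt dykyr lunl qwz cdxz adini buxnw
Hunk 3: at line 5 remove [sod,ufieh] add [gqgbg,evcmo] -> 14 lines: wbfl axsky wyx rhoc aqn gqgbg evcmo vnt dykyr lunl qwz cdxz adini buxnw
Hunk 4: at line 5 remove [evcmo,vnt] add [qake] -> 13 lines: wbfl axsky wyx rhoc aqn gqgbg qake dykyr lunl qwz cdxz adini buxnw
Hunk 5: at line 3 remove [rhoc] add [kjd] -> 13 lines: wbfl axsky wyx kjd aqn gqgbg qake dykyr lunl qwz cdxz adini buxnw
Hunk 6: at line 7 remove [dykyr,lunl,qwz] add [yewm] -> 11 lines: wbfl axsky wyx kjd aqn gqgbg qake yewm cdxz adini buxnw
Hunk 7: at line 6 remove [qake] add [hfjw,oua] -> 12 lines: wbfl axsky wyx kjd aqn gqgbg hfjw oua yewm cdxz adini buxnw
Final line count: 12

Answer: 12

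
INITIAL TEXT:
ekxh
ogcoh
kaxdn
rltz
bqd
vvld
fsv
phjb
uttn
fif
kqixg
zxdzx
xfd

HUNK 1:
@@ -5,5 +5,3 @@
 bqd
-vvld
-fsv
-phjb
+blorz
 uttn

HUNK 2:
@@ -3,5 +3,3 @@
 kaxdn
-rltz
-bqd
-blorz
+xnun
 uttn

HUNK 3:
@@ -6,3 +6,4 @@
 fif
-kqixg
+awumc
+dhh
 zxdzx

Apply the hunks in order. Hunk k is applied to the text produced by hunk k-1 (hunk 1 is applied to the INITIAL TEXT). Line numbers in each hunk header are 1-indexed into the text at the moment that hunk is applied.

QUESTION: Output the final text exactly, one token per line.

Answer: ekxh
ogcoh
kaxdn
xnun
uttn
fif
awumc
dhh
zxdzx
xfd

Derivation:
Hunk 1: at line 5 remove [vvld,fsv,phjb] add [blorz] -> 11 lines: ekxh ogcoh kaxdn rltz bqd blorz uttn fif kqixg zxdzx xfd
Hunk 2: at line 3 remove [rltz,bqd,blorz] add [xnun] -> 9 lines: ekxh ogcoh kaxdn xnun uttn fif kqixg zxdzx xfd
Hunk 3: at line 6 remove [kqixg] add [awumc,dhh] -> 10 lines: ekxh ogcoh kaxdn xnun uttn fif awumc dhh zxdzx xfd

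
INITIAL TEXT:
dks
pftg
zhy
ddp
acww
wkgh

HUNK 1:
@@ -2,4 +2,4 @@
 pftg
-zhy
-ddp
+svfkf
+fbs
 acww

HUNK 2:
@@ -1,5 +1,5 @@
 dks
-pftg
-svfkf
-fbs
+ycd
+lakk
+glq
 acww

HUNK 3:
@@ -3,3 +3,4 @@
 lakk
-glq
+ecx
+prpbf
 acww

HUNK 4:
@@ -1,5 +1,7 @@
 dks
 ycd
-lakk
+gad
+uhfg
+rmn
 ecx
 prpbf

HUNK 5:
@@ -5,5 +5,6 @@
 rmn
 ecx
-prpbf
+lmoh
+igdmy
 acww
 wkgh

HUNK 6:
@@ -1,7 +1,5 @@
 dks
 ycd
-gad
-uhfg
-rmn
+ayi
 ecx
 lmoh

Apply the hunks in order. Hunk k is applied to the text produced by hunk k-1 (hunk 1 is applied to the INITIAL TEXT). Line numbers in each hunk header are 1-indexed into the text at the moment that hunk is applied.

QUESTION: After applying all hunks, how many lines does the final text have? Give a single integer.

Answer: 8

Derivation:
Hunk 1: at line 2 remove [zhy,ddp] add [svfkf,fbs] -> 6 lines: dks pftg svfkf fbs acww wkgh
Hunk 2: at line 1 remove [pftg,svfkf,fbs] add [ycd,lakk,glq] -> 6 lines: dks ycd lakk glq acww wkgh
Hunk 3: at line 3 remove [glq] add [ecx,prpbf] -> 7 lines: dks ycd lakk ecx prpbf acww wkgh
Hunk 4: at line 1 remove [lakk] add [gad,uhfg,rmn] -> 9 lines: dks ycd gad uhfg rmn ecx prpbf acww wkgh
Hunk 5: at line 5 remove [prpbf] add [lmoh,igdmy] -> 10 lines: dks ycd gad uhfg rmn ecx lmoh igdmy acww wkgh
Hunk 6: at line 1 remove [gad,uhfg,rmn] add [ayi] -> 8 lines: dks ycd ayi ecx lmoh igdmy acww wkgh
Final line count: 8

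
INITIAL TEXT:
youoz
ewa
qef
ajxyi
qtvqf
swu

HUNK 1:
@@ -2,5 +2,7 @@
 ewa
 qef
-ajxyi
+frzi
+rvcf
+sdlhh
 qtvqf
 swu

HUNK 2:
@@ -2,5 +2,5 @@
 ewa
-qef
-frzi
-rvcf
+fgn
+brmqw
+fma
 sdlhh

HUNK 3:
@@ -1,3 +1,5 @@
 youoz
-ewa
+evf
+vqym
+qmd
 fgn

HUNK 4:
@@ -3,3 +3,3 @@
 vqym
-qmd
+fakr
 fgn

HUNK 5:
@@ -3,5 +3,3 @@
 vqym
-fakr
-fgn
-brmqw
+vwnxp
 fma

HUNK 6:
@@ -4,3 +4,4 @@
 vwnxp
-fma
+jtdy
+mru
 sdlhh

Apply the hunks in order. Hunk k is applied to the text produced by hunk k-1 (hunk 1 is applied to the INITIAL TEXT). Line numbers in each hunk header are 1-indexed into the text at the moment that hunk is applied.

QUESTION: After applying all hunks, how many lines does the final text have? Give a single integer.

Answer: 9

Derivation:
Hunk 1: at line 2 remove [ajxyi] add [frzi,rvcf,sdlhh] -> 8 lines: youoz ewa qef frzi rvcf sdlhh qtvqf swu
Hunk 2: at line 2 remove [qef,frzi,rvcf] add [fgn,brmqw,fma] -> 8 lines: youoz ewa fgn brmqw fma sdlhh qtvqf swu
Hunk 3: at line 1 remove [ewa] add [evf,vqym,qmd] -> 10 lines: youoz evf vqym qmd fgn brmqw fma sdlhh qtvqf swu
Hunk 4: at line 3 remove [qmd] add [fakr] -> 10 lines: youoz evf vqym fakr fgn brmqw fma sdlhh qtvqf swu
Hunk 5: at line 3 remove [fakr,fgn,brmqw] add [vwnxp] -> 8 lines: youoz evf vqym vwnxp fma sdlhh qtvqf swu
Hunk 6: at line 4 remove [fma] add [jtdy,mru] -> 9 lines: youoz evf vqym vwnxp jtdy mru sdlhh qtvqf swu
Final line count: 9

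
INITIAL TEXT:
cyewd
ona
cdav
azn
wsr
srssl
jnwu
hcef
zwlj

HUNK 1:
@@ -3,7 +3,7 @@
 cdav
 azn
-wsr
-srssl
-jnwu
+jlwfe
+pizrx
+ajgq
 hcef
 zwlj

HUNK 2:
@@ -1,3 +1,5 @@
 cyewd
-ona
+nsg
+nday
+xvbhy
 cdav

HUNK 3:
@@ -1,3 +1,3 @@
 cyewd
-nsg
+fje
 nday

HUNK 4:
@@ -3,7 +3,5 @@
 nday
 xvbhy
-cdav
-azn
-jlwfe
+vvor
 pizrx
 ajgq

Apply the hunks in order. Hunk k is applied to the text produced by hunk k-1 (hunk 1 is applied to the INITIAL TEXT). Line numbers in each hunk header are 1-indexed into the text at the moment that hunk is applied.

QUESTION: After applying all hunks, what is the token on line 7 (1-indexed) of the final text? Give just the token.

Answer: ajgq

Derivation:
Hunk 1: at line 3 remove [wsr,srssl,jnwu] add [jlwfe,pizrx,ajgq] -> 9 lines: cyewd ona cdav azn jlwfe pizrx ajgq hcef zwlj
Hunk 2: at line 1 remove [ona] add [nsg,nday,xvbhy] -> 11 lines: cyewd nsg nday xvbhy cdav azn jlwfe pizrx ajgq hcef zwlj
Hunk 3: at line 1 remove [nsg] add [fje] -> 11 lines: cyewd fje nday xvbhy cdav azn jlwfe pizrx ajgq hcef zwlj
Hunk 4: at line 3 remove [cdav,azn,jlwfe] add [vvor] -> 9 lines: cyewd fje nday xvbhy vvor pizrx ajgq hcef zwlj
Final line 7: ajgq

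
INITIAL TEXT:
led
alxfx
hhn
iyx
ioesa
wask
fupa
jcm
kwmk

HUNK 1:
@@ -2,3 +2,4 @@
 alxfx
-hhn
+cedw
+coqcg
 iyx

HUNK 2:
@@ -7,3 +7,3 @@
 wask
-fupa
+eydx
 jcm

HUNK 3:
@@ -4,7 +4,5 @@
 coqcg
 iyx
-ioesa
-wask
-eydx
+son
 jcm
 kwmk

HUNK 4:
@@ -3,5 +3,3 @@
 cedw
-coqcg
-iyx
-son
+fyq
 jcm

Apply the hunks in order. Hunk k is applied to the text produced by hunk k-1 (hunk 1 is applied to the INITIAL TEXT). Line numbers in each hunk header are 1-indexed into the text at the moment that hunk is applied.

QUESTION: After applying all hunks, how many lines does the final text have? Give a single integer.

Answer: 6

Derivation:
Hunk 1: at line 2 remove [hhn] add [cedw,coqcg] -> 10 lines: led alxfx cedw coqcg iyx ioesa wask fupa jcm kwmk
Hunk 2: at line 7 remove [fupa] add [eydx] -> 10 lines: led alxfx cedw coqcg iyx ioesa wask eydx jcm kwmk
Hunk 3: at line 4 remove [ioesa,wask,eydx] add [son] -> 8 lines: led alxfx cedw coqcg iyx son jcm kwmk
Hunk 4: at line 3 remove [coqcg,iyx,son] add [fyq] -> 6 lines: led alxfx cedw fyq jcm kwmk
Final line count: 6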